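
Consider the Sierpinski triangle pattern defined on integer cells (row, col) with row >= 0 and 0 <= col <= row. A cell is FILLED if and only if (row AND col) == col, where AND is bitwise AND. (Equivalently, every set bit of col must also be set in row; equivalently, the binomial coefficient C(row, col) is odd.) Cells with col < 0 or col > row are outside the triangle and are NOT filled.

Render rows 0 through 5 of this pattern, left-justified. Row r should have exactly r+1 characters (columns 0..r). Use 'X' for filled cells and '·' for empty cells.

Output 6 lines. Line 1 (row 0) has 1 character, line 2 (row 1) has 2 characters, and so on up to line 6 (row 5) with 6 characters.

Answer: X
XX
X·X
XXXX
X···X
XX··XX

Derivation:
r0=0: X
r1=1: XX
r2=10: X·X
r3=11: XXXX
r4=100: X···X
r5=101: XX··XX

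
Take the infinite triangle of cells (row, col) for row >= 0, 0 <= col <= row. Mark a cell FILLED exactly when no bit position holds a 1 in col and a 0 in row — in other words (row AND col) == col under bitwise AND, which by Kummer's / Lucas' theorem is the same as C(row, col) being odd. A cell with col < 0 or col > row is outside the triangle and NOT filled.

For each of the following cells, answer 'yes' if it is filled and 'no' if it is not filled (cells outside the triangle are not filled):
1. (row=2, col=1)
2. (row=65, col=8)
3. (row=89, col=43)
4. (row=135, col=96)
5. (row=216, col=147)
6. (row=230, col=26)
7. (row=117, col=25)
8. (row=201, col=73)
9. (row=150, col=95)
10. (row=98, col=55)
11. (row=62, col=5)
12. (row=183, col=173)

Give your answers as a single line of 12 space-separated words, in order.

Answer: no no no no no no no yes no no no no

Derivation:
(2,1): row=0b10, col=0b1, row AND col = 0b0 = 0; 0 != 1 -> empty
(65,8): row=0b1000001, col=0b1000, row AND col = 0b0 = 0; 0 != 8 -> empty
(89,43): row=0b1011001, col=0b101011, row AND col = 0b1001 = 9; 9 != 43 -> empty
(135,96): row=0b10000111, col=0b1100000, row AND col = 0b0 = 0; 0 != 96 -> empty
(216,147): row=0b11011000, col=0b10010011, row AND col = 0b10010000 = 144; 144 != 147 -> empty
(230,26): row=0b11100110, col=0b11010, row AND col = 0b10 = 2; 2 != 26 -> empty
(117,25): row=0b1110101, col=0b11001, row AND col = 0b10001 = 17; 17 != 25 -> empty
(201,73): row=0b11001001, col=0b1001001, row AND col = 0b1001001 = 73; 73 == 73 -> filled
(150,95): row=0b10010110, col=0b1011111, row AND col = 0b10110 = 22; 22 != 95 -> empty
(98,55): row=0b1100010, col=0b110111, row AND col = 0b100010 = 34; 34 != 55 -> empty
(62,5): row=0b111110, col=0b101, row AND col = 0b100 = 4; 4 != 5 -> empty
(183,173): row=0b10110111, col=0b10101101, row AND col = 0b10100101 = 165; 165 != 173 -> empty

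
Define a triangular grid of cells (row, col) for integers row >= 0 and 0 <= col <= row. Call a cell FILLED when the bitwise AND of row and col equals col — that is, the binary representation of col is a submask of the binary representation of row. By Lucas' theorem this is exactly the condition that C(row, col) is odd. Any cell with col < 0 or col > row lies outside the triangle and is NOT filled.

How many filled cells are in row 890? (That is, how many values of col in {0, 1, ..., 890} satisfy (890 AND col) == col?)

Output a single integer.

890 in binary = 1101111010
popcount(890) = number of 1-bits in 1101111010 = 7
A col c satisfies (890 AND c) == c iff every set bit of c is also set in 890; each of the 7 set bits of 890 can independently be on or off in c.
count = 2^7 = 128

Answer: 128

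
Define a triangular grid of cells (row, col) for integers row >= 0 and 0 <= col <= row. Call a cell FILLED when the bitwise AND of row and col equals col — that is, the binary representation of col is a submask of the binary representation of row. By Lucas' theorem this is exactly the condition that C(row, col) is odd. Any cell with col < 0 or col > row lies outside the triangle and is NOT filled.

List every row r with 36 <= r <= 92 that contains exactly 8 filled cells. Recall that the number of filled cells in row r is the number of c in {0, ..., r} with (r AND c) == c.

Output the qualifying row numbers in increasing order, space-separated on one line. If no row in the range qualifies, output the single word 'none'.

Answer: 37 38 41 42 44 49 50 52 56 67 69 70 73 74 76 81 82 84 88

Derivation:
Row r has 2^popcount(r) filled cells, so we need popcount(r) = log2(8) = 3.
Scan r = 36..92 and keep those with exactly 3 one-bits:
r=36=100100 popcount=2 -> skip
r=37=100101 popcount=3 -> KEEP
r=38=100110 popcount=3 -> KEEP
r=39=100111 popcount=4 -> skip
r=40=101000 popcount=2 -> skip
r=41=101001 popcount=3 -> KEEP
r=42=101010 popcount=3 -> KEEP
r=43=101011 popcount=4 -> skip
r=44=101100 popcount=3 -> KEEP
r=45=101101 popcount=4 -> skip
r=46=101110 popcount=4 -> skip
r=47=101111 popcount=5 -> skip
r=48=110000 popcount=2 -> skip
r=49=110001 popcount=3 -> KEEP
r=50=110010 popcount=3 -> KEEP
r=51=110011 popcount=4 -> skip
r=52=110100 popcount=3 -> KEEP
r=53=110101 popcount=4 -> skip
r=54=110110 popcount=4 -> skip
r=55=110111 popcount=5 -> skip
r=56=111000 popcount=3 -> KEEP
r=57=111001 popcount=4 -> skip
r=58=111010 popcount=4 -> skip
r=59=111011 popcount=5 -> skip
r=60=111100 popcount=4 -> skip
r=61=111101 popcount=5 -> skip
r=62=111110 popcount=5 -> skip
r=63=111111 popcount=6 -> skip
r=64=1000000 popcount=1 -> skip
r=65=1000001 popcount=2 -> skip
r=66=1000010 popcount=2 -> skip
r=67=1000011 popcount=3 -> KEEP
r=68=1000100 popcount=2 -> skip
r=69=1000101 popcount=3 -> KEEP
r=70=1000110 popcount=3 -> KEEP
r=71=1000111 popcount=4 -> skip
r=72=1001000 popcount=2 -> skip
r=73=1001001 popcount=3 -> KEEP
r=74=1001010 popcount=3 -> KEEP
r=75=1001011 popcount=4 -> skip
r=76=1001100 popcount=3 -> KEEP
r=77=1001101 popcount=4 -> skip
r=78=1001110 popcount=4 -> skip
r=79=1001111 popcount=5 -> skip
r=80=1010000 popcount=2 -> skip
r=81=1010001 popcount=3 -> KEEP
r=82=1010010 popcount=3 -> KEEP
r=83=1010011 popcount=4 -> skip
r=84=1010100 popcount=3 -> KEEP
r=85=1010101 popcount=4 -> skip
r=86=1010110 popcount=4 -> skip
r=87=1010111 popcount=5 -> skip
r=88=1011000 popcount=3 -> KEEP
r=89=1011001 popcount=4 -> skip
r=90=1011010 popcount=4 -> skip
r=91=1011011 popcount=5 -> skip
r=92=1011100 popcount=4 -> skip
Kept rows: 37 38 41 42 44 49 50 52 56 67 69 70 73 74 76 81 82 84 88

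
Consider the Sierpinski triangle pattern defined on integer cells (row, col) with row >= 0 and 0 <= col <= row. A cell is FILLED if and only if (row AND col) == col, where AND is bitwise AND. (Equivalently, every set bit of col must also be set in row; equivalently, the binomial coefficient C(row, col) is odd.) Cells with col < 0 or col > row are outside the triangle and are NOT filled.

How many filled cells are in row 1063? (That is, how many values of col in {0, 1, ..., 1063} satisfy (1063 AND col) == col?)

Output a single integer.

1063 in binary = 10000100111
popcount(1063) = number of 1-bits in 10000100111 = 5
A col c satisfies (1063 AND c) == c iff every set bit of c is also set in 1063; each of the 5 set bits of 1063 can independently be on or off in c.
count = 2^5 = 32

Answer: 32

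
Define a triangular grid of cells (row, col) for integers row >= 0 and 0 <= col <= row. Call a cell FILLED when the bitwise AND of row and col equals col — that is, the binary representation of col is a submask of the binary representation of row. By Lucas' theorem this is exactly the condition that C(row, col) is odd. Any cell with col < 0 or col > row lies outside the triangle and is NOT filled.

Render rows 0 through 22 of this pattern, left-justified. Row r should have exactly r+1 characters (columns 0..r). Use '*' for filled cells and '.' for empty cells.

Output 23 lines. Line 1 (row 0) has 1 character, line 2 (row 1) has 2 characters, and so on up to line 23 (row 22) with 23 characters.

Answer: *
**
*.*
****
*...*
**..**
*.*.*.*
********
*.......*
**......**
*.*.....*.*
****....****
*...*...*...*
**..**..**..**
*.*.*.*.*.*.*.*
****************
*...............*
**..............**
*.*.............*.*
****............****
*...*...........*...*
**..**..........**..**
*.*.*.*.........*.*.*.*

Derivation:
r0=0: *
r1=1: **
r2=10: *.*
r3=11: ****
r4=100: *...*
r5=101: **..**
r6=110: *.*.*.*
r7=111: ********
r8=1000: *.......*
r9=1001: **......**
r10=1010: *.*.....*.*
r11=1011: ****....****
r12=1100: *...*...*...*
r13=1101: **..**..**..**
r14=1110: *.*.*.*.*.*.*.*
r15=1111: ****************
r16=10000: *...............*
r17=10001: **..............**
r18=10010: *.*.............*.*
r19=10011: ****............****
r20=10100: *...*...........*...*
r21=10101: **..**..........**..**
r22=10110: *.*.*.*.........*.*.*.*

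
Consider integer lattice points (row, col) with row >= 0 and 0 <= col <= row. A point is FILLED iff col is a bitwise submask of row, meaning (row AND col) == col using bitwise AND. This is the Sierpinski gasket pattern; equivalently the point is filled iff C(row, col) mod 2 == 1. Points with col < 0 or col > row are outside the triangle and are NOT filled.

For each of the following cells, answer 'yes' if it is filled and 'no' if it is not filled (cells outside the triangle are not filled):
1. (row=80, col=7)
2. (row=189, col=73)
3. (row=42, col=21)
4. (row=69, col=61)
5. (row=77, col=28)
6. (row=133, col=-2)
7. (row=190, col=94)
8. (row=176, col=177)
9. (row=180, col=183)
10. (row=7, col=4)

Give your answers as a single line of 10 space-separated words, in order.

Answer: no no no no no no no no no yes

Derivation:
(80,7): row=0b1010000, col=0b111, row AND col = 0b0 = 0; 0 != 7 -> empty
(189,73): row=0b10111101, col=0b1001001, row AND col = 0b1001 = 9; 9 != 73 -> empty
(42,21): row=0b101010, col=0b10101, row AND col = 0b0 = 0; 0 != 21 -> empty
(69,61): row=0b1000101, col=0b111101, row AND col = 0b101 = 5; 5 != 61 -> empty
(77,28): row=0b1001101, col=0b11100, row AND col = 0b1100 = 12; 12 != 28 -> empty
(133,-2): col outside [0, 133] -> not filled
(190,94): row=0b10111110, col=0b1011110, row AND col = 0b11110 = 30; 30 != 94 -> empty
(176,177): col outside [0, 176] -> not filled
(180,183): col outside [0, 180] -> not filled
(7,4): row=0b111, col=0b100, row AND col = 0b100 = 4; 4 == 4 -> filled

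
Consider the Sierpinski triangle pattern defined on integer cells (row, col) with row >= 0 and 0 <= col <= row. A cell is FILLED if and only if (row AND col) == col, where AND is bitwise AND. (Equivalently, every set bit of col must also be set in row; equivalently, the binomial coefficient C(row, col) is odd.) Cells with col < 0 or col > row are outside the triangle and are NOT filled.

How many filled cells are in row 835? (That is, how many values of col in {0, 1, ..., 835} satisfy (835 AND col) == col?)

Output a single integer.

835 in binary = 1101000011
popcount(835) = number of 1-bits in 1101000011 = 5
A col c satisfies (835 AND c) == c iff every set bit of c is also set in 835; each of the 5 set bits of 835 can independently be on or off in c.
count = 2^5 = 32

Answer: 32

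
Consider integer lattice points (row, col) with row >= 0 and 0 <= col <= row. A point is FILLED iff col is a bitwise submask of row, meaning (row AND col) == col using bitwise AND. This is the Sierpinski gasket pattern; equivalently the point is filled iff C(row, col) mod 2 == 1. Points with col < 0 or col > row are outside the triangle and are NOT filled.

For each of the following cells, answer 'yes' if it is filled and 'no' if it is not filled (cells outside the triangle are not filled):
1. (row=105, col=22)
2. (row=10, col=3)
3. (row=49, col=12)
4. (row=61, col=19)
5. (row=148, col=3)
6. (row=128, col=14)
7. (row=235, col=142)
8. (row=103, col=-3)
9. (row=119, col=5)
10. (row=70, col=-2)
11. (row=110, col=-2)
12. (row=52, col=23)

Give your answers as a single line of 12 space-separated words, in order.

(105,22): row=0b1101001, col=0b10110, row AND col = 0b0 = 0; 0 != 22 -> empty
(10,3): row=0b1010, col=0b11, row AND col = 0b10 = 2; 2 != 3 -> empty
(49,12): row=0b110001, col=0b1100, row AND col = 0b0 = 0; 0 != 12 -> empty
(61,19): row=0b111101, col=0b10011, row AND col = 0b10001 = 17; 17 != 19 -> empty
(148,3): row=0b10010100, col=0b11, row AND col = 0b0 = 0; 0 != 3 -> empty
(128,14): row=0b10000000, col=0b1110, row AND col = 0b0 = 0; 0 != 14 -> empty
(235,142): row=0b11101011, col=0b10001110, row AND col = 0b10001010 = 138; 138 != 142 -> empty
(103,-3): col outside [0, 103] -> not filled
(119,5): row=0b1110111, col=0b101, row AND col = 0b101 = 5; 5 == 5 -> filled
(70,-2): col outside [0, 70] -> not filled
(110,-2): col outside [0, 110] -> not filled
(52,23): row=0b110100, col=0b10111, row AND col = 0b10100 = 20; 20 != 23 -> empty

Answer: no no no no no no no no yes no no no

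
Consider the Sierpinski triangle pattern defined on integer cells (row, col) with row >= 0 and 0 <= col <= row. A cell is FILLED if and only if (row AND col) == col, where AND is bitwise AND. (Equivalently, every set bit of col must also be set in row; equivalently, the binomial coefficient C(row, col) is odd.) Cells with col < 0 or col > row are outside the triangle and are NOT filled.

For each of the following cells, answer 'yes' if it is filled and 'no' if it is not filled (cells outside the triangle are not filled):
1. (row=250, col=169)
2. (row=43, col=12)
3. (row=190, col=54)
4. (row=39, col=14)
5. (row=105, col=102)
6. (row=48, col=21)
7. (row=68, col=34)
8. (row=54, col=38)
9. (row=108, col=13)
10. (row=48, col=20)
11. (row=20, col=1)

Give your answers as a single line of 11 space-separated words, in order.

Answer: no no yes no no no no yes no no no

Derivation:
(250,169): row=0b11111010, col=0b10101001, row AND col = 0b10101000 = 168; 168 != 169 -> empty
(43,12): row=0b101011, col=0b1100, row AND col = 0b1000 = 8; 8 != 12 -> empty
(190,54): row=0b10111110, col=0b110110, row AND col = 0b110110 = 54; 54 == 54 -> filled
(39,14): row=0b100111, col=0b1110, row AND col = 0b110 = 6; 6 != 14 -> empty
(105,102): row=0b1101001, col=0b1100110, row AND col = 0b1100000 = 96; 96 != 102 -> empty
(48,21): row=0b110000, col=0b10101, row AND col = 0b10000 = 16; 16 != 21 -> empty
(68,34): row=0b1000100, col=0b100010, row AND col = 0b0 = 0; 0 != 34 -> empty
(54,38): row=0b110110, col=0b100110, row AND col = 0b100110 = 38; 38 == 38 -> filled
(108,13): row=0b1101100, col=0b1101, row AND col = 0b1100 = 12; 12 != 13 -> empty
(48,20): row=0b110000, col=0b10100, row AND col = 0b10000 = 16; 16 != 20 -> empty
(20,1): row=0b10100, col=0b1, row AND col = 0b0 = 0; 0 != 1 -> empty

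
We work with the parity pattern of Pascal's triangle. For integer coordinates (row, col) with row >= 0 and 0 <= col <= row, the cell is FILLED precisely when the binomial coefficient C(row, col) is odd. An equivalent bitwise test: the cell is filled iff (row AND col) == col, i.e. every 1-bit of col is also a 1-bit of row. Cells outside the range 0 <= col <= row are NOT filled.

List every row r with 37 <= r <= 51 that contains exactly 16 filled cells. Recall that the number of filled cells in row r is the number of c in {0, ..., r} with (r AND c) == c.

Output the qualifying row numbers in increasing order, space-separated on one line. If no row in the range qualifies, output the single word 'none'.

Row r has 2^popcount(r) filled cells, so we need popcount(r) = log2(16) = 4.
Scan r = 37..51 and keep those with exactly 4 one-bits:
r=37=100101 popcount=3 -> skip
r=38=100110 popcount=3 -> skip
r=39=100111 popcount=4 -> KEEP
r=40=101000 popcount=2 -> skip
r=41=101001 popcount=3 -> skip
r=42=101010 popcount=3 -> skip
r=43=101011 popcount=4 -> KEEP
r=44=101100 popcount=3 -> skip
r=45=101101 popcount=4 -> KEEP
r=46=101110 popcount=4 -> KEEP
r=47=101111 popcount=5 -> skip
r=48=110000 popcount=2 -> skip
r=49=110001 popcount=3 -> skip
r=50=110010 popcount=3 -> skip
r=51=110011 popcount=4 -> KEEP
Kept rows: 39 43 45 46 51

Answer: 39 43 45 46 51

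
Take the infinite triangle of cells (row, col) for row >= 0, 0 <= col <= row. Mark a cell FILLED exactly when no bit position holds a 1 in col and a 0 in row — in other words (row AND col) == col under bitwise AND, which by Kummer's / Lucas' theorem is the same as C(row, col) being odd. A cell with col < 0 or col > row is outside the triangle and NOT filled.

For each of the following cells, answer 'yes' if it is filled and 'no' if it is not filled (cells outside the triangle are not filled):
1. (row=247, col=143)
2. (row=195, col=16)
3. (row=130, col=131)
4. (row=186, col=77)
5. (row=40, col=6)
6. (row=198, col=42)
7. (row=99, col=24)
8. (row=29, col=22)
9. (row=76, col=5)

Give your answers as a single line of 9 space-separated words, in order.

(247,143): row=0b11110111, col=0b10001111, row AND col = 0b10000111 = 135; 135 != 143 -> empty
(195,16): row=0b11000011, col=0b10000, row AND col = 0b0 = 0; 0 != 16 -> empty
(130,131): col outside [0, 130] -> not filled
(186,77): row=0b10111010, col=0b1001101, row AND col = 0b1000 = 8; 8 != 77 -> empty
(40,6): row=0b101000, col=0b110, row AND col = 0b0 = 0; 0 != 6 -> empty
(198,42): row=0b11000110, col=0b101010, row AND col = 0b10 = 2; 2 != 42 -> empty
(99,24): row=0b1100011, col=0b11000, row AND col = 0b0 = 0; 0 != 24 -> empty
(29,22): row=0b11101, col=0b10110, row AND col = 0b10100 = 20; 20 != 22 -> empty
(76,5): row=0b1001100, col=0b101, row AND col = 0b100 = 4; 4 != 5 -> empty

Answer: no no no no no no no no no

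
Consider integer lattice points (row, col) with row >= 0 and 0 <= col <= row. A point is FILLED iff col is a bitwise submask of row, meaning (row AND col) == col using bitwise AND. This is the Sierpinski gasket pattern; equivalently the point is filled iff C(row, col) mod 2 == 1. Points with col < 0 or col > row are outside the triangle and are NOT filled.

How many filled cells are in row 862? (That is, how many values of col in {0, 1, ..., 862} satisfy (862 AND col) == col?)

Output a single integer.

862 in binary = 1101011110
popcount(862) = number of 1-bits in 1101011110 = 7
A col c satisfies (862 AND c) == c iff every set bit of c is also set in 862; each of the 7 set bits of 862 can independently be on or off in c.
count = 2^7 = 128

Answer: 128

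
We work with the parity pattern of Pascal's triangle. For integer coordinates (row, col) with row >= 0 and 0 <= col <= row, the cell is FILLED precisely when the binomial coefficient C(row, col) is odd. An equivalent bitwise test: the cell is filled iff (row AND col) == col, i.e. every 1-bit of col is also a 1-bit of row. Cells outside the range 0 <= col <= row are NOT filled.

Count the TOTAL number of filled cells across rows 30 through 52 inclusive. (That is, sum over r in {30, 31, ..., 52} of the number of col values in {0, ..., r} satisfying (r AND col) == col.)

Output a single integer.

Answer: 254

Derivation:
r30=11110 pc4: +16 =16
r31=11111 pc5: +32 =48
r32=100000 pc1: +2 =50
r33=100001 pc2: +4 =54
r34=100010 pc2: +4 =58
r35=100011 pc3: +8 =66
r36=100100 pc2: +4 =70
r37=100101 pc3: +8 =78
r38=100110 pc3: +8 =86
r39=100111 pc4: +16 =102
r40=101000 pc2: +4 =106
r41=101001 pc3: +8 =114
r42=101010 pc3: +8 =122
r43=101011 pc4: +16 =138
r44=101100 pc3: +8 =146
r45=101101 pc4: +16 =162
r46=101110 pc4: +16 =178
r47=101111 pc5: +32 =210
r48=110000 pc2: +4 =214
r49=110001 pc3: +8 =222
r50=110010 pc3: +8 =230
r51=110011 pc4: +16 =246
r52=110100 pc3: +8 =254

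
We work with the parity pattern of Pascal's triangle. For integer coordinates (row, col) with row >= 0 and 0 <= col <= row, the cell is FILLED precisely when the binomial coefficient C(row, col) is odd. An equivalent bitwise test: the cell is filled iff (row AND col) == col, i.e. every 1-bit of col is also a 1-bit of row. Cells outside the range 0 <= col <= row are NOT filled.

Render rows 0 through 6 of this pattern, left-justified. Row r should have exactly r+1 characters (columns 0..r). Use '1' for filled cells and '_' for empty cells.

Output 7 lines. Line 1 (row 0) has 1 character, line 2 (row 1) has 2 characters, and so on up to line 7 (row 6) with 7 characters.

r0=0: 1
r1=1: 11
r2=10: 1_1
r3=11: 1111
r4=100: 1___1
r5=101: 11__11
r6=110: 1_1_1_1

Answer: 1
11
1_1
1111
1___1
11__11
1_1_1_1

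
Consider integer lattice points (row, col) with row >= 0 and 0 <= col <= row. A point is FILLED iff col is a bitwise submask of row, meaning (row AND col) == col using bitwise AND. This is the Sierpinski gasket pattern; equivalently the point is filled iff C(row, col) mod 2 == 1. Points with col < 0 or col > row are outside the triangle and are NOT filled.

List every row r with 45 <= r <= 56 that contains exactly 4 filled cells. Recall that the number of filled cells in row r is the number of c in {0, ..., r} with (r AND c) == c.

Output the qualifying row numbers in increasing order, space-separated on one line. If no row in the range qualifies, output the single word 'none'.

Answer: 48

Derivation:
Row r has 2^popcount(r) filled cells, so we need popcount(r) = log2(4) = 2.
Scan r = 45..56 and keep those with exactly 2 one-bits:
r=45=101101 popcount=4 -> skip
r=46=101110 popcount=4 -> skip
r=47=101111 popcount=5 -> skip
r=48=110000 popcount=2 -> KEEP
r=49=110001 popcount=3 -> skip
r=50=110010 popcount=3 -> skip
r=51=110011 popcount=4 -> skip
r=52=110100 popcount=3 -> skip
r=53=110101 popcount=4 -> skip
r=54=110110 popcount=4 -> skip
r=55=110111 popcount=5 -> skip
r=56=111000 popcount=3 -> skip
Kept rows: 48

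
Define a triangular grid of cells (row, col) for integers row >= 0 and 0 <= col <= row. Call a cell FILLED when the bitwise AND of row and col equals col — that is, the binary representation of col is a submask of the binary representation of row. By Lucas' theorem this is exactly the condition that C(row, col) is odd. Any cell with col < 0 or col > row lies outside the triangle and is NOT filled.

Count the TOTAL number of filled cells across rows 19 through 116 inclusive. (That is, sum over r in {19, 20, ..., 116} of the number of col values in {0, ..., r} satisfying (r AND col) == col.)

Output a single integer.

Answer: 1536

Derivation:
r19=10011 pc3: +8 =8
r20=10100 pc2: +4 =12
r21=10101 pc3: +8 =20
r22=10110 pc3: +8 =28
r23=10111 pc4: +16 =44
r24=11000 pc2: +4 =48
r25=11001 pc3: +8 =56
r26=11010 pc3: +8 =64
r27=11011 pc4: +16 =80
r28=11100 pc3: +8 =88
r29=11101 pc4: +16 =104
r30=11110 pc4: +16 =120
r31=11111 pc5: +32 =152
r32=100000 pc1: +2 =154
r33=100001 pc2: +4 =158
r34=100010 pc2: +4 =162
r35=100011 pc3: +8 =170
r36=100100 pc2: +4 =174
r37=100101 pc3: +8 =182
r38=100110 pc3: +8 =190
r39=100111 pc4: +16 =206
r40=101000 pc2: +4 =210
r41=101001 pc3: +8 =218
r42=101010 pc3: +8 =226
r43=101011 pc4: +16 =242
r44=101100 pc3: +8 =250
r45=101101 pc4: +16 =266
r46=101110 pc4: +16 =282
r47=101111 pc5: +32 =314
r48=110000 pc2: +4 =318
r49=110001 pc3: +8 =326
r50=110010 pc3: +8 =334
r51=110011 pc4: +16 =350
r52=110100 pc3: +8 =358
r53=110101 pc4: +16 =374
r54=110110 pc4: +16 =390
r55=110111 pc5: +32 =422
r56=111000 pc3: +8 =430
r57=111001 pc4: +16 =446
r58=111010 pc4: +16 =462
r59=111011 pc5: +32 =494
r60=111100 pc4: +16 =510
r61=111101 pc5: +32 =542
r62=111110 pc5: +32 =574
r63=111111 pc6: +64 =638
r64=1000000 pc1: +2 =640
r65=1000001 pc2: +4 =644
r66=1000010 pc2: +4 =648
r67=1000011 pc3: +8 =656
r68=1000100 pc2: +4 =660
r69=1000101 pc3: +8 =668
r70=1000110 pc3: +8 =676
r71=1000111 pc4: +16 =692
r72=1001000 pc2: +4 =696
r73=1001001 pc3: +8 =704
r74=1001010 pc3: +8 =712
r75=1001011 pc4: +16 =728
r76=1001100 pc3: +8 =736
r77=1001101 pc4: +16 =752
r78=1001110 pc4: +16 =768
r79=1001111 pc5: +32 =800
r80=1010000 pc2: +4 =804
r81=1010001 pc3: +8 =812
r82=1010010 pc3: +8 =820
r83=1010011 pc4: +16 =836
r84=1010100 pc3: +8 =844
r85=1010101 pc4: +16 =860
r86=1010110 pc4: +16 =876
r87=1010111 pc5: +32 =908
r88=1011000 pc3: +8 =916
r89=1011001 pc4: +16 =932
r90=1011010 pc4: +16 =948
r91=1011011 pc5: +32 =980
r92=1011100 pc4: +16 =996
r93=1011101 pc5: +32 =1028
r94=1011110 pc5: +32 =1060
r95=1011111 pc6: +64 =1124
r96=1100000 pc2: +4 =1128
r97=1100001 pc3: +8 =1136
r98=1100010 pc3: +8 =1144
r99=1100011 pc4: +16 =1160
r100=1100100 pc3: +8 =1168
r101=1100101 pc4: +16 =1184
r102=1100110 pc4: +16 =1200
r103=1100111 pc5: +32 =1232
r104=1101000 pc3: +8 =1240
r105=1101001 pc4: +16 =1256
r106=1101010 pc4: +16 =1272
r107=1101011 pc5: +32 =1304
r108=1101100 pc4: +16 =1320
r109=1101101 pc5: +32 =1352
r110=1101110 pc5: +32 =1384
r111=1101111 pc6: +64 =1448
r112=1110000 pc3: +8 =1456
r113=1110001 pc4: +16 =1472
r114=1110010 pc4: +16 =1488
r115=1110011 pc5: +32 =1520
r116=1110100 pc4: +16 =1536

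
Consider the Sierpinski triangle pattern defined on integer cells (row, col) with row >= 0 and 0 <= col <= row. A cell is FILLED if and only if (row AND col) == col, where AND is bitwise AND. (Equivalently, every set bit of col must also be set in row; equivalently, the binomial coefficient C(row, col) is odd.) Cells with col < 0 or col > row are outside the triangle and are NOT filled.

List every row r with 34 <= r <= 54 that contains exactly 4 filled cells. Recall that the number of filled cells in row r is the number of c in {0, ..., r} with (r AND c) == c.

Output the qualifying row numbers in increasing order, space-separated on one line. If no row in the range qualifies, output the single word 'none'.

Answer: 34 36 40 48

Derivation:
Row r has 2^popcount(r) filled cells, so we need popcount(r) = log2(4) = 2.
Scan r = 34..54 and keep those with exactly 2 one-bits:
r=34=100010 popcount=2 -> KEEP
r=35=100011 popcount=3 -> skip
r=36=100100 popcount=2 -> KEEP
r=37=100101 popcount=3 -> skip
r=38=100110 popcount=3 -> skip
r=39=100111 popcount=4 -> skip
r=40=101000 popcount=2 -> KEEP
r=41=101001 popcount=3 -> skip
r=42=101010 popcount=3 -> skip
r=43=101011 popcount=4 -> skip
r=44=101100 popcount=3 -> skip
r=45=101101 popcount=4 -> skip
r=46=101110 popcount=4 -> skip
r=47=101111 popcount=5 -> skip
r=48=110000 popcount=2 -> KEEP
r=49=110001 popcount=3 -> skip
r=50=110010 popcount=3 -> skip
r=51=110011 popcount=4 -> skip
r=52=110100 popcount=3 -> skip
r=53=110101 popcount=4 -> skip
r=54=110110 popcount=4 -> skip
Kept rows: 34 36 40 48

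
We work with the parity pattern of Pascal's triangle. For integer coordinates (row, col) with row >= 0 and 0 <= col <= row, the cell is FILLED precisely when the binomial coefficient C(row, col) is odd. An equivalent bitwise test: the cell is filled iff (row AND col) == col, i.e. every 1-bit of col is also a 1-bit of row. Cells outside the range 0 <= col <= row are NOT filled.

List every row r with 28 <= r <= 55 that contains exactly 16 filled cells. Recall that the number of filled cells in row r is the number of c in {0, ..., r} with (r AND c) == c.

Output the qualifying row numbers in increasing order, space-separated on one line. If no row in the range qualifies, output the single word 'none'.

Answer: 29 30 39 43 45 46 51 53 54

Derivation:
Row r has 2^popcount(r) filled cells, so we need popcount(r) = log2(16) = 4.
Scan r = 28..55 and keep those with exactly 4 one-bits:
r=28=11100 popcount=3 -> skip
r=29=11101 popcount=4 -> KEEP
r=30=11110 popcount=4 -> KEEP
r=31=11111 popcount=5 -> skip
r=32=100000 popcount=1 -> skip
r=33=100001 popcount=2 -> skip
r=34=100010 popcount=2 -> skip
r=35=100011 popcount=3 -> skip
r=36=100100 popcount=2 -> skip
r=37=100101 popcount=3 -> skip
r=38=100110 popcount=3 -> skip
r=39=100111 popcount=4 -> KEEP
r=40=101000 popcount=2 -> skip
r=41=101001 popcount=3 -> skip
r=42=101010 popcount=3 -> skip
r=43=101011 popcount=4 -> KEEP
r=44=101100 popcount=3 -> skip
r=45=101101 popcount=4 -> KEEP
r=46=101110 popcount=4 -> KEEP
r=47=101111 popcount=5 -> skip
r=48=110000 popcount=2 -> skip
r=49=110001 popcount=3 -> skip
r=50=110010 popcount=3 -> skip
r=51=110011 popcount=4 -> KEEP
r=52=110100 popcount=3 -> skip
r=53=110101 popcount=4 -> KEEP
r=54=110110 popcount=4 -> KEEP
r=55=110111 popcount=5 -> skip
Kept rows: 29 30 39 43 45 46 51 53 54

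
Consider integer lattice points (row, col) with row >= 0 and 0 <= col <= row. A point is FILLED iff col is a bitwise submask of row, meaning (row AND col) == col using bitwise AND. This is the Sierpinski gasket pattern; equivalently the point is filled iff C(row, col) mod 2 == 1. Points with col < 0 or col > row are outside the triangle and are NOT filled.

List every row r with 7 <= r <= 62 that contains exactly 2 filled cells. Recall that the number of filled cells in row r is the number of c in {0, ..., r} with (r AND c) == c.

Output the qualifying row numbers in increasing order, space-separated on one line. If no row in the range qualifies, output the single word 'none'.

Row r has 2^popcount(r) filled cells, so we need popcount(r) = log2(2) = 1.
Scan r = 7..62 and keep those with exactly 1 one-bits:
r=7=111 popcount=3 -> skip
r=8=1000 popcount=1 -> KEEP
r=9=1001 popcount=2 -> skip
r=10=1010 popcount=2 -> skip
r=11=1011 popcount=3 -> skip
r=12=1100 popcount=2 -> skip
r=13=1101 popcount=3 -> skip
r=14=1110 popcount=3 -> skip
r=15=1111 popcount=4 -> skip
r=16=10000 popcount=1 -> KEEP
r=17=10001 popcount=2 -> skip
r=18=10010 popcount=2 -> skip
r=19=10011 popcount=3 -> skip
r=20=10100 popcount=2 -> skip
r=21=10101 popcount=3 -> skip
r=22=10110 popcount=3 -> skip
r=23=10111 popcount=4 -> skip
r=24=11000 popcount=2 -> skip
r=25=11001 popcount=3 -> skip
r=26=11010 popcount=3 -> skip
r=27=11011 popcount=4 -> skip
r=28=11100 popcount=3 -> skip
r=29=11101 popcount=4 -> skip
r=30=11110 popcount=4 -> skip
r=31=11111 popcount=5 -> skip
r=32=100000 popcount=1 -> KEEP
r=33=100001 popcount=2 -> skip
r=34=100010 popcount=2 -> skip
r=35=100011 popcount=3 -> skip
r=36=100100 popcount=2 -> skip
r=37=100101 popcount=3 -> skip
r=38=100110 popcount=3 -> skip
r=39=100111 popcount=4 -> skip
r=40=101000 popcount=2 -> skip
r=41=101001 popcount=3 -> skip
r=42=101010 popcount=3 -> skip
r=43=101011 popcount=4 -> skip
r=44=101100 popcount=3 -> skip
r=45=101101 popcount=4 -> skip
r=46=101110 popcount=4 -> skip
r=47=101111 popcount=5 -> skip
r=48=110000 popcount=2 -> skip
r=49=110001 popcount=3 -> skip
r=50=110010 popcount=3 -> skip
r=51=110011 popcount=4 -> skip
r=52=110100 popcount=3 -> skip
r=53=110101 popcount=4 -> skip
r=54=110110 popcount=4 -> skip
r=55=110111 popcount=5 -> skip
r=56=111000 popcount=3 -> skip
r=57=111001 popcount=4 -> skip
r=58=111010 popcount=4 -> skip
r=59=111011 popcount=5 -> skip
r=60=111100 popcount=4 -> skip
r=61=111101 popcount=5 -> skip
r=62=111110 popcount=5 -> skip
Kept rows: 8 16 32

Answer: 8 16 32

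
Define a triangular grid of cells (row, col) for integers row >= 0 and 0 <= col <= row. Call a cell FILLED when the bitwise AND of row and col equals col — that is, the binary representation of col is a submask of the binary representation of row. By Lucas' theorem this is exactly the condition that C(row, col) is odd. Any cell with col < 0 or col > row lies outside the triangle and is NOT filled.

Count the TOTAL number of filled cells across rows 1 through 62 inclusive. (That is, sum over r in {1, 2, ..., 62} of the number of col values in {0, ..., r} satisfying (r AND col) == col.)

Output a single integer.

Answer: 664

Derivation:
r1=1 pc1: +2 =2
r2=10 pc1: +2 =4
r3=11 pc2: +4 =8
r4=100 pc1: +2 =10
r5=101 pc2: +4 =14
r6=110 pc2: +4 =18
r7=111 pc3: +8 =26
r8=1000 pc1: +2 =28
r9=1001 pc2: +4 =32
r10=1010 pc2: +4 =36
r11=1011 pc3: +8 =44
r12=1100 pc2: +4 =48
r13=1101 pc3: +8 =56
r14=1110 pc3: +8 =64
r15=1111 pc4: +16 =80
r16=10000 pc1: +2 =82
r17=10001 pc2: +4 =86
r18=10010 pc2: +4 =90
r19=10011 pc3: +8 =98
r20=10100 pc2: +4 =102
r21=10101 pc3: +8 =110
r22=10110 pc3: +8 =118
r23=10111 pc4: +16 =134
r24=11000 pc2: +4 =138
r25=11001 pc3: +8 =146
r26=11010 pc3: +8 =154
r27=11011 pc4: +16 =170
r28=11100 pc3: +8 =178
r29=11101 pc4: +16 =194
r30=11110 pc4: +16 =210
r31=11111 pc5: +32 =242
r32=100000 pc1: +2 =244
r33=100001 pc2: +4 =248
r34=100010 pc2: +4 =252
r35=100011 pc3: +8 =260
r36=100100 pc2: +4 =264
r37=100101 pc3: +8 =272
r38=100110 pc3: +8 =280
r39=100111 pc4: +16 =296
r40=101000 pc2: +4 =300
r41=101001 pc3: +8 =308
r42=101010 pc3: +8 =316
r43=101011 pc4: +16 =332
r44=101100 pc3: +8 =340
r45=101101 pc4: +16 =356
r46=101110 pc4: +16 =372
r47=101111 pc5: +32 =404
r48=110000 pc2: +4 =408
r49=110001 pc3: +8 =416
r50=110010 pc3: +8 =424
r51=110011 pc4: +16 =440
r52=110100 pc3: +8 =448
r53=110101 pc4: +16 =464
r54=110110 pc4: +16 =480
r55=110111 pc5: +32 =512
r56=111000 pc3: +8 =520
r57=111001 pc4: +16 =536
r58=111010 pc4: +16 =552
r59=111011 pc5: +32 =584
r60=111100 pc4: +16 =600
r61=111101 pc5: +32 =632
r62=111110 pc5: +32 =664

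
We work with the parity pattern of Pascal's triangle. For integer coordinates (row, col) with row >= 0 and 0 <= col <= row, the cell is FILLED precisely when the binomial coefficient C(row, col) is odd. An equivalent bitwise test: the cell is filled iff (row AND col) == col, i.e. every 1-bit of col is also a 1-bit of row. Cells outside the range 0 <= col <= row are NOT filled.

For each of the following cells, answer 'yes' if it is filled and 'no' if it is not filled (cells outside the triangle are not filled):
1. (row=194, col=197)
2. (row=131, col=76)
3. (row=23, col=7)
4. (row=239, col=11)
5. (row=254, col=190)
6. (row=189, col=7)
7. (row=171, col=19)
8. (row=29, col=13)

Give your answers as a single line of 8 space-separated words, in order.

Answer: no no yes yes yes no no yes

Derivation:
(194,197): col outside [0, 194] -> not filled
(131,76): row=0b10000011, col=0b1001100, row AND col = 0b0 = 0; 0 != 76 -> empty
(23,7): row=0b10111, col=0b111, row AND col = 0b111 = 7; 7 == 7 -> filled
(239,11): row=0b11101111, col=0b1011, row AND col = 0b1011 = 11; 11 == 11 -> filled
(254,190): row=0b11111110, col=0b10111110, row AND col = 0b10111110 = 190; 190 == 190 -> filled
(189,7): row=0b10111101, col=0b111, row AND col = 0b101 = 5; 5 != 7 -> empty
(171,19): row=0b10101011, col=0b10011, row AND col = 0b11 = 3; 3 != 19 -> empty
(29,13): row=0b11101, col=0b1101, row AND col = 0b1101 = 13; 13 == 13 -> filled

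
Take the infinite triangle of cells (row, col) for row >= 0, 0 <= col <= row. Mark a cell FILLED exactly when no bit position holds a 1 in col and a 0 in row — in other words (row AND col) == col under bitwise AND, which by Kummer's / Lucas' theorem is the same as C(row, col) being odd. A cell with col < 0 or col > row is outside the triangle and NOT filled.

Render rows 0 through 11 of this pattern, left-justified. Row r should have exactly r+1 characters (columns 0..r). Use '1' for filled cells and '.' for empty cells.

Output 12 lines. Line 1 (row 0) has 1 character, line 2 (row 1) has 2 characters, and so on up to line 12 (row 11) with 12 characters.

r0=0: 1
r1=1: 11
r2=10: 1.1
r3=11: 1111
r4=100: 1...1
r5=101: 11..11
r6=110: 1.1.1.1
r7=111: 11111111
r8=1000: 1.......1
r9=1001: 11......11
r10=1010: 1.1.....1.1
r11=1011: 1111....1111

Answer: 1
11
1.1
1111
1...1
11..11
1.1.1.1
11111111
1.......1
11......11
1.1.....1.1
1111....1111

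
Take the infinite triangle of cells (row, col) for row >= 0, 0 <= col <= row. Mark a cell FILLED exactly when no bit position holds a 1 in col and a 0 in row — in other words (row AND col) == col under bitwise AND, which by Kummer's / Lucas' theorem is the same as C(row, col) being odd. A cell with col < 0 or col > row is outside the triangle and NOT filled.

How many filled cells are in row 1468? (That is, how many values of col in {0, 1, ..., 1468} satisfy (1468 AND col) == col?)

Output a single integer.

Answer: 128

Derivation:
1468 in binary = 10110111100
popcount(1468) = number of 1-bits in 10110111100 = 7
A col c satisfies (1468 AND c) == c iff every set bit of c is also set in 1468; each of the 7 set bits of 1468 can independently be on or off in c.
count = 2^7 = 128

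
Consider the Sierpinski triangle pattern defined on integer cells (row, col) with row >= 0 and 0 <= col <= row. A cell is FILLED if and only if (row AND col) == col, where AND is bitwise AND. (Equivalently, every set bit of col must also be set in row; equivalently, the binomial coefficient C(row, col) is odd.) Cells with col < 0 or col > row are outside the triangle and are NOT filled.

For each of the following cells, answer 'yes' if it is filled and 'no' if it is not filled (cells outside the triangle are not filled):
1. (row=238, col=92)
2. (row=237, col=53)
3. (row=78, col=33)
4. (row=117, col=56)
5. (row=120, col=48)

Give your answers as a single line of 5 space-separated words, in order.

(238,92): row=0b11101110, col=0b1011100, row AND col = 0b1001100 = 76; 76 != 92 -> empty
(237,53): row=0b11101101, col=0b110101, row AND col = 0b100101 = 37; 37 != 53 -> empty
(78,33): row=0b1001110, col=0b100001, row AND col = 0b0 = 0; 0 != 33 -> empty
(117,56): row=0b1110101, col=0b111000, row AND col = 0b110000 = 48; 48 != 56 -> empty
(120,48): row=0b1111000, col=0b110000, row AND col = 0b110000 = 48; 48 == 48 -> filled

Answer: no no no no yes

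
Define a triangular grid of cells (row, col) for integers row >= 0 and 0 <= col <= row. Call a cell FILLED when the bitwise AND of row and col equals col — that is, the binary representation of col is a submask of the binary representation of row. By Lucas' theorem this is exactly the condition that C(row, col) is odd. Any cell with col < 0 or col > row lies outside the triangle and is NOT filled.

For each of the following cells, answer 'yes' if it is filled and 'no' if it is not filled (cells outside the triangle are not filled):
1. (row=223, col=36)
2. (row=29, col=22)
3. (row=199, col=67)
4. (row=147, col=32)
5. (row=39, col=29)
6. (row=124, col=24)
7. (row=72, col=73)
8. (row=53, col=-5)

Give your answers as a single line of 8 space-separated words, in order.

(223,36): row=0b11011111, col=0b100100, row AND col = 0b100 = 4; 4 != 36 -> empty
(29,22): row=0b11101, col=0b10110, row AND col = 0b10100 = 20; 20 != 22 -> empty
(199,67): row=0b11000111, col=0b1000011, row AND col = 0b1000011 = 67; 67 == 67 -> filled
(147,32): row=0b10010011, col=0b100000, row AND col = 0b0 = 0; 0 != 32 -> empty
(39,29): row=0b100111, col=0b11101, row AND col = 0b101 = 5; 5 != 29 -> empty
(124,24): row=0b1111100, col=0b11000, row AND col = 0b11000 = 24; 24 == 24 -> filled
(72,73): col outside [0, 72] -> not filled
(53,-5): col outside [0, 53] -> not filled

Answer: no no yes no no yes no no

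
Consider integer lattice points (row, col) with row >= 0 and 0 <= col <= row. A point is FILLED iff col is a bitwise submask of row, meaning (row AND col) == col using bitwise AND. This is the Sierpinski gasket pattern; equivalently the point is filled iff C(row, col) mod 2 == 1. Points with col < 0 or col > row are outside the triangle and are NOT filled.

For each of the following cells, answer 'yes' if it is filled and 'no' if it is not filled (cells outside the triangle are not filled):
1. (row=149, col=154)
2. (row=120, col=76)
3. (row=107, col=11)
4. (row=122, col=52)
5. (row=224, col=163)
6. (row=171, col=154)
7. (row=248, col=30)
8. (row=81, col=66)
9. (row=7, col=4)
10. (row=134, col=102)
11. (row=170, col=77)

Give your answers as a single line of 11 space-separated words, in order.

Answer: no no yes no no no no no yes no no

Derivation:
(149,154): col outside [0, 149] -> not filled
(120,76): row=0b1111000, col=0b1001100, row AND col = 0b1001000 = 72; 72 != 76 -> empty
(107,11): row=0b1101011, col=0b1011, row AND col = 0b1011 = 11; 11 == 11 -> filled
(122,52): row=0b1111010, col=0b110100, row AND col = 0b110000 = 48; 48 != 52 -> empty
(224,163): row=0b11100000, col=0b10100011, row AND col = 0b10100000 = 160; 160 != 163 -> empty
(171,154): row=0b10101011, col=0b10011010, row AND col = 0b10001010 = 138; 138 != 154 -> empty
(248,30): row=0b11111000, col=0b11110, row AND col = 0b11000 = 24; 24 != 30 -> empty
(81,66): row=0b1010001, col=0b1000010, row AND col = 0b1000000 = 64; 64 != 66 -> empty
(7,4): row=0b111, col=0b100, row AND col = 0b100 = 4; 4 == 4 -> filled
(134,102): row=0b10000110, col=0b1100110, row AND col = 0b110 = 6; 6 != 102 -> empty
(170,77): row=0b10101010, col=0b1001101, row AND col = 0b1000 = 8; 8 != 77 -> empty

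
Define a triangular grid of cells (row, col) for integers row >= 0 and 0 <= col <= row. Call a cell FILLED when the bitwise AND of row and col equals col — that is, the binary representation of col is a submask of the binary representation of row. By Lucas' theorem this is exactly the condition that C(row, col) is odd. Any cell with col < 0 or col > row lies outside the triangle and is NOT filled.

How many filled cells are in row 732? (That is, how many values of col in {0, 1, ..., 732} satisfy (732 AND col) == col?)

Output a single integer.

Answer: 64

Derivation:
732 in binary = 1011011100
popcount(732) = number of 1-bits in 1011011100 = 6
A col c satisfies (732 AND c) == c iff every set bit of c is also set in 732; each of the 6 set bits of 732 can independently be on or off in c.
count = 2^6 = 64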